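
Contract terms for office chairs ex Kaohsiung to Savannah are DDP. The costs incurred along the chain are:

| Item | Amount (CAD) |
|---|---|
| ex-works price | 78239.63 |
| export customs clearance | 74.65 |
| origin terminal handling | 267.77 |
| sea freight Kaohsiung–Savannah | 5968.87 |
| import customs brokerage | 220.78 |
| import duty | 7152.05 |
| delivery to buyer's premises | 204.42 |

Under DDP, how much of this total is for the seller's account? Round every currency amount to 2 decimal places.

Seller's account: CAD 92128.17

DDP: the seller bears all costs including import duty.
Seller's account: goods 78239.63 + export clearance 74.65 + origin terminal 267.77 + freight 5968.87 + brokerage 220.78 + duty 7152.05 + delivery 204.42 = 92128.17
Buyer's account: 0.00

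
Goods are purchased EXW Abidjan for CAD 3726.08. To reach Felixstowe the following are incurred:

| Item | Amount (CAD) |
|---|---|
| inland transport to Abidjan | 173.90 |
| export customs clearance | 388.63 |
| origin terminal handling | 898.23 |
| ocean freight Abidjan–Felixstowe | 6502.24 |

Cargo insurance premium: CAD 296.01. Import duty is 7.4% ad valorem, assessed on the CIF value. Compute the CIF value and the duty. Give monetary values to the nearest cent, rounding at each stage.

CIF = EXW price + pre-shipment costs + freight + insurance
CIF = 3726.08 + 173.90 + 388.63 + 898.23 + 6502.24 + 296.01 = 11985.09
Import duty = 11985.09 × 7.4% = 886.90

CIF value: CAD 11985.09; import duty: CAD 886.90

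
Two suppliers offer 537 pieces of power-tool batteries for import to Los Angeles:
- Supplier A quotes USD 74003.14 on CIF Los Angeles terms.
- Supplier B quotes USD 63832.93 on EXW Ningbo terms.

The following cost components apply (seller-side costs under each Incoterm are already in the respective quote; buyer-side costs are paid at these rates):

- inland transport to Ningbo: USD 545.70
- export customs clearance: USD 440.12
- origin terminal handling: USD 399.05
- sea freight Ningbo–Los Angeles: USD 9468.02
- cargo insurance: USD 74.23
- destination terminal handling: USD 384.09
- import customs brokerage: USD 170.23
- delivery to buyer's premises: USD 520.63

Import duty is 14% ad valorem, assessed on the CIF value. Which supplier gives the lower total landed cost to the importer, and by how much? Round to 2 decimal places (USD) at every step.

Supplier A is cheaper by USD 862.88

Supplier A (CIF):
The CIF price already equals the CIF value: 74003.14
Import duty = 74003.14 × 14% = 10360.44
Buyer bears (A): 384.09 + 170.23 + 520.63 = 1074.95
Landed cost (A) = invoice 74003.14 + 1074.95 + duty 10360.44 = 85438.53
Supplier B (EXW):
CIF value = EXW price + inland to port + export clearance + origin terminal + freight + insurance = 63832.93 + 545.70 + 440.12 + 399.05 + 9468.02 + 74.23 = 74760.05
Import duty = 74760.05 × 14% = 10466.41
Buyer bears (B): 545.70 + 440.12 + 399.05 + 9468.02 + 74.23 + 384.09 + 170.23 + 520.63 = 12002.07
Landed cost (B) = invoice 63832.93 + 12002.07 + duty 10466.41 = 86301.41
Difference = |85438.53 − 86301.41| = 862.88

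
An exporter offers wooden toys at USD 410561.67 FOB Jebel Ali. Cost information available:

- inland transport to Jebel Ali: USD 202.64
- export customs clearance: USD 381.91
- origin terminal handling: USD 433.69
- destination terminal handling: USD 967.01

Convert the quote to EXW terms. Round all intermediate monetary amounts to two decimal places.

Not relevant to the conversion: destination terminal — on the buyer under both terms; not part of either seller's price.
From FOB to EXW, the seller no longer bears: inland to port, export clearance, origin terminal.
EXW price = 410561.67 − 202.64 − 381.91 − 433.69 = 409543.43

EXW price: USD 409543.43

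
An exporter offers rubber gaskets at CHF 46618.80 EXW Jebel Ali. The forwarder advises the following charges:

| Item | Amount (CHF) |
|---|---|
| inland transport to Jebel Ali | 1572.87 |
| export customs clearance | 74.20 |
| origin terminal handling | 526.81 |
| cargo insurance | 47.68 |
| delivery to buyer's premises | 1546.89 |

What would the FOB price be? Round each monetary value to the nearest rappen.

FOB price: CHF 48792.68

Not relevant to the conversion: insurance, delivery — on the buyer under both terms; not part of either seller's price.
From EXW to FOB, the seller additionally bears: inland to port, export clearance, origin terminal.
FOB price = 46618.80 + 1572.87 + 74.20 + 526.81 = 48792.68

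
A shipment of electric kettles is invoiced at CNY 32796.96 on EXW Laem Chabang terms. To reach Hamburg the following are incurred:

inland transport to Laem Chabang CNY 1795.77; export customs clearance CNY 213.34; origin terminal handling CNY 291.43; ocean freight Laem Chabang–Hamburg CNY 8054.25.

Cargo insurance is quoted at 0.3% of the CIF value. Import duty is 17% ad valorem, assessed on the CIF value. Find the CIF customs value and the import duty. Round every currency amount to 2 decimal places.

CIF value: CNY 43281.59; import duty: CNY 7357.87

Let C be the CIF value. C = EXW price + pre-shipment costs + freight + 0.3% × C
C − 0.3% × C = 32796.96 + 1795.77 + 213.34 + 291.43 + 8054.25
0.997 × C = 43151.75
C = 43151.75 / 0.997 = 43281.59
Insurance premium = 0.3% × 43281.59 = 129.84
Import duty = 43281.59 × 17% = 7357.87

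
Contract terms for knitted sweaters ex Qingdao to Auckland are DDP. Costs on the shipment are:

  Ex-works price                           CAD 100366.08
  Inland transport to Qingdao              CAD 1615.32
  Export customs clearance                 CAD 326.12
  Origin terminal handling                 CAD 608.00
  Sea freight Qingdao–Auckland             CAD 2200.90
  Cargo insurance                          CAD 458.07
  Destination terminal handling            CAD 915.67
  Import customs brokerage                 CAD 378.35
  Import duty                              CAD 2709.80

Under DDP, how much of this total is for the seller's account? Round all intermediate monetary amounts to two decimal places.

DDP: the seller bears all costs including import duty.
Seller's account: goods 100366.08 + inland to port 1615.32 + export clearance 326.12 + origin terminal 608.00 + freight 2200.90 + insurance 458.07 + destination terminal 915.67 + brokerage 378.35 + duty 2709.80 = 109578.31
Buyer's account: 0.00

Seller's account: CAD 109578.31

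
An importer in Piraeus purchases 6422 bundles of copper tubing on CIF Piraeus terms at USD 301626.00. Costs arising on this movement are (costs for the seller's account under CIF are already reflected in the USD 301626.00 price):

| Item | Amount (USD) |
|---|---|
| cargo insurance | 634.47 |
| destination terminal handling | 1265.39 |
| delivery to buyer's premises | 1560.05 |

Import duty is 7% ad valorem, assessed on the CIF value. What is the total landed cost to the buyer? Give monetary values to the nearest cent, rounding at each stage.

Total landed cost: USD 325565.26

CIF: the seller pays costs through ocean freight and marine insurance to the destination port.
Already in the invoice (seller's account under CIF): insurance — exclude.
The CIF price already equals the CIF value: 301626.00
Import duty = 301626.00 × 7% = 21113.82
Buyer bears: destination terminal 1265.39 + delivery 1560.05 + duty 21113.82 = 23939.26
Landed cost = invoice 301626.00 + 23939.26 = 325565.26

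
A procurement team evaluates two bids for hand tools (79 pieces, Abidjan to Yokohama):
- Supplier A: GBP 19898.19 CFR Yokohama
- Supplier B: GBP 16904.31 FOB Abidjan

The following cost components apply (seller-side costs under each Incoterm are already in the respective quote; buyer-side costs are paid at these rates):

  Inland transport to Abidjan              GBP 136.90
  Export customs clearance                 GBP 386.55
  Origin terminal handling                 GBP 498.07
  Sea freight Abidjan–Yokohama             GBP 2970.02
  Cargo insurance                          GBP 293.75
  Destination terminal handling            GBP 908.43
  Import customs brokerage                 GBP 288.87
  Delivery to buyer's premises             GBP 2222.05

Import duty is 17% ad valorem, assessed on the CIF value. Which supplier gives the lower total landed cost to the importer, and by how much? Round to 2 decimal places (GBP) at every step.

Supplier B is cheaper by GBP 27.92

Supplier A (CFR):
CIF value = CFR price + insurance = 19898.19 + 293.75 = 20191.94
Import duty = 20191.94 × 17% = 3432.63
Buyer bears (A): 293.75 + 908.43 + 288.87 + 2222.05 = 3713.10
Landed cost (A) = invoice 19898.19 + 3713.10 + duty 3432.63 = 27043.92
Supplier B (FOB):
CIF value = FOB price + freight + insurance = 16904.31 + 2970.02 + 293.75 = 20168.08
Import duty = 20168.08 × 17% = 3428.57
Buyer bears (B): 2970.02 + 293.75 + 908.43 + 288.87 + 2222.05 = 6683.12
Landed cost (B) = invoice 16904.31 + 6683.12 + duty 3428.57 = 27016.00
Difference = |27043.92 − 27016.00| = 27.92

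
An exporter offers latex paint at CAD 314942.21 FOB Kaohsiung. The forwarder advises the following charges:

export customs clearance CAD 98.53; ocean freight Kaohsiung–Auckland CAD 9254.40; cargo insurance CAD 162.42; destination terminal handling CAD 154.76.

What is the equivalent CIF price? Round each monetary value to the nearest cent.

Not relevant to the conversion: export clearance — on the seller under both FOB and CIF; already in the FOB price and stays in the CIF price. destination terminal — on the buyer under both terms; not part of either seller's price.
From FOB to CIF, the seller additionally bears: freight, insurance.
CIF price = 314942.21 + 9254.40 + 162.42 = 324359.03

CIF price: CAD 324359.03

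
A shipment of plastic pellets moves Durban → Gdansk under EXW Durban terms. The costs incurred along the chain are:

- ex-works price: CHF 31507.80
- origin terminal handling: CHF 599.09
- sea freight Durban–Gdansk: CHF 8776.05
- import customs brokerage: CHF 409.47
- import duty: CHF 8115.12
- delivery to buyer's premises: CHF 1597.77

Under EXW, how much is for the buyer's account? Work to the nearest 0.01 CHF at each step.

EXW: the seller makes goods available at their premises; the buyer bears all onward costs.
Seller's account: goods 31507.80 = 31507.80
Buyer's account: origin terminal 599.09 + freight 8776.05 + brokerage 409.47 + duty 8115.12 + delivery 1597.77 = 19497.50

Buyer's account: CHF 19497.50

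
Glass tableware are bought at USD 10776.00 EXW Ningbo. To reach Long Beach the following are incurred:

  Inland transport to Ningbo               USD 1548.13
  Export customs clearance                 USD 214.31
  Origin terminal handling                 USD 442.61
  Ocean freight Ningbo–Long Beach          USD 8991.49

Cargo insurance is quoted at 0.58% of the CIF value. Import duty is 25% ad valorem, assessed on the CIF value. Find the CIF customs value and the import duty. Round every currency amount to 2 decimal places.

Let C be the CIF value. C = EXW price + pre-shipment costs + freight + 0.58% × C
C − 0.58% × C = 10776.00 + 1548.13 + 214.31 + 442.61 + 8991.49
0.9942 × C = 21972.54
C = 21972.54 / 0.9942 = 22100.72
Insurance premium = 0.58% × 22100.72 = 128.18
Import duty = 22100.72 × 25% = 5525.18

CIF value: USD 22100.72; import duty: USD 5525.18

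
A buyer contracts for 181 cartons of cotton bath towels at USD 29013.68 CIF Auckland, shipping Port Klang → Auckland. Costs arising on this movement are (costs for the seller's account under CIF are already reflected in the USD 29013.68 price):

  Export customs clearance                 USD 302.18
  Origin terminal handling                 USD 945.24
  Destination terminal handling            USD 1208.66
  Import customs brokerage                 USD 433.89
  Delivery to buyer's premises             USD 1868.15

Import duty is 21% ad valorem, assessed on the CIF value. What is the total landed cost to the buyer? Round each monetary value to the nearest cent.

Total landed cost: USD 38617.25

CIF: the seller pays costs through ocean freight and marine insurance to the destination port.
Already in the invoice (seller's account under CIF): export clearance, origin terminal — exclude.
The CIF price already equals the CIF value: 29013.68
Import duty = 29013.68 × 21% = 6092.87
Buyer bears: destination terminal 1208.66 + brokerage 433.89 + delivery 1868.15 + duty 6092.87 = 9603.57
Landed cost = invoice 29013.68 + 9603.57 = 38617.25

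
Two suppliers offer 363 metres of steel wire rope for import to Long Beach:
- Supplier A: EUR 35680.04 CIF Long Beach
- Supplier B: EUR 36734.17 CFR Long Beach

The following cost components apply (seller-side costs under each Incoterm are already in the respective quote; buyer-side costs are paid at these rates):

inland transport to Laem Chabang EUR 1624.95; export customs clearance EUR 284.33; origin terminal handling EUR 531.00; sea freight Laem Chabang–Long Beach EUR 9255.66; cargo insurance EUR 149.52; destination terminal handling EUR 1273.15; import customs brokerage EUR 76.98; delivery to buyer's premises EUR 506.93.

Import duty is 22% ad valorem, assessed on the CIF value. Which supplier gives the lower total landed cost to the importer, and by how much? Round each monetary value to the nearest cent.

Supplier A is cheaper by EUR 1468.45

Supplier A (CIF):
The CIF price already equals the CIF value: 35680.04
Import duty = 35680.04 × 22% = 7849.61
Buyer bears (A): 1273.15 + 76.98 + 506.93 = 1857.06
Landed cost (A) = invoice 35680.04 + 1857.06 + duty 7849.61 = 45386.71
Supplier B (CFR):
CIF value = CFR price + insurance = 36734.17 + 149.52 = 36883.69
Import duty = 36883.69 × 22% = 8114.41
Buyer bears (B): 149.52 + 1273.15 + 76.98 + 506.93 = 2006.58
Landed cost (B) = invoice 36734.17 + 2006.58 + duty 8114.41 = 46855.16
Difference = |45386.71 − 46855.16| = 1468.45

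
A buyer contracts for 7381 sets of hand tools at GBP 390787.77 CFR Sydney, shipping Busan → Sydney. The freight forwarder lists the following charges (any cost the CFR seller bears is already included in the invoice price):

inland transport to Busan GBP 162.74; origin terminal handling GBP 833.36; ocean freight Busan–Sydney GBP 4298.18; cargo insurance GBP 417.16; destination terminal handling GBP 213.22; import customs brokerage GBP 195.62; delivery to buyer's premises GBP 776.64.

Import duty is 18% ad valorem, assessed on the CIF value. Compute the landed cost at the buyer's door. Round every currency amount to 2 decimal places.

CFR: the seller pays costs through ocean freight to the destination port, but not insurance.
Already in the invoice (seller's account under CFR): inland to port, origin terminal, freight — exclude.
CIF value = CFR price + insurance = 390787.77 + 417.16 = 391204.93
Import duty = 391204.93 × 18% = 70416.89
Buyer bears: insurance 417.16 + destination terminal 213.22 + brokerage 195.62 + delivery 776.64 + duty 70416.89 = 72019.53
Landed cost = invoice 390787.77 + 72019.53 = 462807.30

Total landed cost: GBP 462807.30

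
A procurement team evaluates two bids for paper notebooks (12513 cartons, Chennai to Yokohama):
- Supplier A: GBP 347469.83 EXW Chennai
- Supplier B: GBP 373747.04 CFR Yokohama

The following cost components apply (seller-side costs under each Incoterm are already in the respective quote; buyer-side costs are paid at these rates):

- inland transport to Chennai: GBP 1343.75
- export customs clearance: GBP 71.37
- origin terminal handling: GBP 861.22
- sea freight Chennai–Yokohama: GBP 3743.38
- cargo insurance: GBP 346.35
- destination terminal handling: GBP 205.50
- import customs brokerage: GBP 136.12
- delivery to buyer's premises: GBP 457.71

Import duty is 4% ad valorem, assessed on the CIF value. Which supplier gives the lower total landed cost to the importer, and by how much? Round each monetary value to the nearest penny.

Supplier A (EXW):
CIF value = EXW price + inland to port + export clearance + origin terminal + freight + insurance = 347469.83 + 1343.75 + 71.37 + 861.22 + 3743.38 + 346.35 = 353835.90
Import duty = 353835.90 × 4% = 14153.44
Buyer bears (A): 1343.75 + 71.37 + 861.22 + 3743.38 + 346.35 + 205.50 + 136.12 + 457.71 = 7165.40
Landed cost (A) = invoice 347469.83 + 7165.40 + duty 14153.44 = 368788.67
Supplier B (CFR):
CIF value = CFR price + insurance = 373747.04 + 346.35 = 374093.39
Import duty = 374093.39 × 4% = 14963.74
Buyer bears (B): 346.35 + 205.50 + 136.12 + 457.71 = 1145.68
Landed cost (B) = invoice 373747.04 + 1145.68 + duty 14963.74 = 389856.46
Difference = |368788.67 − 389856.46| = 21067.79

Supplier A is cheaper by GBP 21067.79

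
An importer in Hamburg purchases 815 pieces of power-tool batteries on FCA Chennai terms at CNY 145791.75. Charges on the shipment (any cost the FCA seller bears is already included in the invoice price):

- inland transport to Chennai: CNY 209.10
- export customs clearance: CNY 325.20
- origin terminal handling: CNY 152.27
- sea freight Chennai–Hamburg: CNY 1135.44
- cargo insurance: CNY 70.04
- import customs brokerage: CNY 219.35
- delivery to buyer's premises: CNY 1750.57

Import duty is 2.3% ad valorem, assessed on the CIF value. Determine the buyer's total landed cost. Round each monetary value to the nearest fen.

Total landed cost: CNY 152503.86

FCA: the seller delivers export-cleared goods to the carrier; the buyer bears costs from that point.
Already in the invoice (seller's account under FCA): inland to port, export clearance — exclude.
CIF value = FCA price + origin terminal + freight + insurance = 145791.75 + 152.27 + 1135.44 + 70.04 = 147149.50
Import duty = 147149.50 × 2.3% = 3384.44
Buyer bears: origin terminal 152.27 + freight 1135.44 + insurance 70.04 + brokerage 219.35 + delivery 1750.57 + duty 3384.44 = 6712.11
Landed cost = invoice 145791.75 + 6712.11 = 152503.86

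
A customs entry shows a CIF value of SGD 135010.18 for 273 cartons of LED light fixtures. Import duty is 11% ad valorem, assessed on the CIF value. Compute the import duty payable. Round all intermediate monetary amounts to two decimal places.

Import duty = 135010.18 × 11% = 14851.12

Import duty: SGD 14851.12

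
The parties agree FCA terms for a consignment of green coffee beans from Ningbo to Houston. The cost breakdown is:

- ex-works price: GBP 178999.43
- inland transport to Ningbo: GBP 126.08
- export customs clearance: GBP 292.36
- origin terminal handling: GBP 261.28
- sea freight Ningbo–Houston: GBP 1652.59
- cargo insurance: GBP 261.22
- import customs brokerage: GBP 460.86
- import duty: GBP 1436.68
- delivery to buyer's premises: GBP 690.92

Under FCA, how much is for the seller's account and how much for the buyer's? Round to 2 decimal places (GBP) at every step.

FCA: the seller delivers export-cleared goods to the carrier; the buyer bears costs from that point.
Seller's account: goods 178999.43 + inland to port 126.08 + export clearance 292.36 = 179417.87
Buyer's account: origin terminal 261.28 + freight 1652.59 + insurance 261.22 + brokerage 460.86 + duty 1436.68 + delivery 690.92 = 4763.55

Seller: GBP 179417.87; buyer: GBP 4763.55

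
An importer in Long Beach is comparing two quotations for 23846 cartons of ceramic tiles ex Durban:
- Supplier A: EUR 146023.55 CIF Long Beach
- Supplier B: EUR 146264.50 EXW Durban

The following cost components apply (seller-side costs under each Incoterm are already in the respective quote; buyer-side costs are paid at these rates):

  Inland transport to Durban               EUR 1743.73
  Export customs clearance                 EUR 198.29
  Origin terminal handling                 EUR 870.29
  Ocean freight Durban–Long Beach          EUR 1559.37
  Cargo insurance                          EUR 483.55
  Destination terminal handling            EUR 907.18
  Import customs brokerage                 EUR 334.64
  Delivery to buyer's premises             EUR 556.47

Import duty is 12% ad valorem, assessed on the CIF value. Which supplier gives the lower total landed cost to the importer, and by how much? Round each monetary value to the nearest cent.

Supplier A is cheaper by EUR 5707.72

Supplier A (CIF):
The CIF price already equals the CIF value: 146023.55
Import duty = 146023.55 × 12% = 17522.83
Buyer bears (A): 907.18 + 334.64 + 556.47 = 1798.29
Landed cost (A) = invoice 146023.55 + 1798.29 + duty 17522.83 = 165344.67
Supplier B (EXW):
CIF value = EXW price + inland to port + export clearance + origin terminal + freight + insurance = 146264.50 + 1743.73 + 198.29 + 870.29 + 1559.37 + 483.55 = 151119.73
Import duty = 151119.73 × 12% = 18134.37
Buyer bears (B): 1743.73 + 198.29 + 870.29 + 1559.37 + 483.55 + 907.18 + 334.64 + 556.47 = 6653.52
Landed cost (B) = invoice 146264.50 + 6653.52 + duty 18134.37 = 171052.39
Difference = |165344.67 − 171052.39| = 5707.72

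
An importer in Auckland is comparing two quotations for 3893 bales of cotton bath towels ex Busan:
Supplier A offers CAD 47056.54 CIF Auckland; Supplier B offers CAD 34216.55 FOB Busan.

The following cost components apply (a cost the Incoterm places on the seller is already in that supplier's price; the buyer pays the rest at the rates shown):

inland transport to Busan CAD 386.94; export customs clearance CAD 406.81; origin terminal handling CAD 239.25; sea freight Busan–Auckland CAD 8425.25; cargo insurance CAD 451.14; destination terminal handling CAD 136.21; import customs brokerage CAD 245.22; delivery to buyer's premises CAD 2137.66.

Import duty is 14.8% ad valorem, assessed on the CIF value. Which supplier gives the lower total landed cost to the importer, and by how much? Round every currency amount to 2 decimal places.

Supplier A (CIF):
The CIF price already equals the CIF value: 47056.54
Import duty = 47056.54 × 14.8% = 6964.37
Buyer bears (A): 136.21 + 245.22 + 2137.66 = 2519.09
Landed cost (A) = invoice 47056.54 + 2519.09 + duty 6964.37 = 56540.00
Supplier B (FOB):
CIF value = FOB price + freight + insurance = 34216.55 + 8425.25 + 451.14 = 43092.94
Import duty = 43092.94 × 14.8% = 6377.76
Buyer bears (B): 8425.25 + 451.14 + 136.21 + 245.22 + 2137.66 = 11395.48
Landed cost (B) = invoice 34216.55 + 11395.48 + duty 6377.76 = 51989.79
Difference = |56540.00 − 51989.79| = 4550.21

Supplier B is cheaper by CAD 4550.21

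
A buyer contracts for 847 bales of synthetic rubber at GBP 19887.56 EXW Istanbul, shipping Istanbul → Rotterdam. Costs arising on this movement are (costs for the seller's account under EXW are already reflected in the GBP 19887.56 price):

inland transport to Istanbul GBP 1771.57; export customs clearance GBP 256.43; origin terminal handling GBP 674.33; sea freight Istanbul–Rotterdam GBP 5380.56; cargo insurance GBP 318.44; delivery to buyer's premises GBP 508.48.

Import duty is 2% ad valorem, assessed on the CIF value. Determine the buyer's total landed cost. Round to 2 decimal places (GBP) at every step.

EXW: the seller makes goods available at their premises; the buyer bears all onward costs.
CIF value = EXW price + inland to port + export clearance + origin terminal + freight + insurance = 19887.56 + 1771.57 + 256.43 + 674.33 + 5380.56 + 318.44 = 28288.89
Import duty = 28288.89 × 2% = 565.78
Buyer bears: inland to port 1771.57 + export clearance 256.43 + origin terminal 674.33 + freight 5380.56 + insurance 318.44 + delivery 508.48 + duty 565.78 = 9475.59
Landed cost = invoice 19887.56 + 9475.59 = 29363.15

Total landed cost: GBP 29363.15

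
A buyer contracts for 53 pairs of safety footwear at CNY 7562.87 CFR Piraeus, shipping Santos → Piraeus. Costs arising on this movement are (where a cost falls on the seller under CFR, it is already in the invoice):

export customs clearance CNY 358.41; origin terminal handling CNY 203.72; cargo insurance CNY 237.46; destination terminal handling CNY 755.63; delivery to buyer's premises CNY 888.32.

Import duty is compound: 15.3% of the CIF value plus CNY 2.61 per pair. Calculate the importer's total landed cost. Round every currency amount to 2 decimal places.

Total landed cost: CNY 10776.06

CFR: the seller pays costs through ocean freight to the destination port, but not insurance.
Already in the invoice (seller's account under CFR): export clearance, origin terminal — exclude.
CIF value = CFR price + insurance = 7562.87 + 237.46 = 7800.33
Ad valorem component: 7800.33 × 15.3% = 1193.45
Specific component: 53 × 2.61 = 138.33
Import duty = 1193.45 + 138.33 = 1331.78
Buyer bears: insurance 237.46 + destination terminal 755.63 + delivery 888.32 + duty 1331.78 = 3213.19
Landed cost = invoice 7562.87 + 3213.19 = 10776.06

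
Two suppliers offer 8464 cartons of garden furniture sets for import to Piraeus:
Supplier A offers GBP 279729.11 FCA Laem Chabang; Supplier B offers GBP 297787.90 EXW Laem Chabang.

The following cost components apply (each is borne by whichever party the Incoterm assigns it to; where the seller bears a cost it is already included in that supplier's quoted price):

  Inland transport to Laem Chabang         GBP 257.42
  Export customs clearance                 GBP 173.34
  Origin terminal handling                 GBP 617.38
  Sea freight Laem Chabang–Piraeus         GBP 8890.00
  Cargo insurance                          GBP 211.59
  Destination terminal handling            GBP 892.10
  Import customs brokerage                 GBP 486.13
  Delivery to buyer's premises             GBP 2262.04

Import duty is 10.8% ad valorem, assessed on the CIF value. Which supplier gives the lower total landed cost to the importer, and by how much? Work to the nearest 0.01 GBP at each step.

Supplier A is cheaper by GBP 20486.42

Supplier A (FCA):
CIF value = FCA price + origin terminal + freight + insurance = 279729.11 + 617.38 + 8890.00 + 211.59 = 289448.08
Import duty = 289448.08 × 10.8% = 31260.39
Buyer bears (A): 617.38 + 8890.00 + 211.59 + 892.10 + 486.13 + 2262.04 = 13359.24
Landed cost (A) = invoice 279729.11 + 13359.24 + duty 31260.39 = 324348.74
Supplier B (EXW):
CIF value = EXW price + inland to port + export clearance + origin terminal + freight + insurance = 297787.90 + 257.42 + 173.34 + 617.38 + 8890.00 + 211.59 = 307937.63
Import duty = 307937.63 × 10.8% = 33257.26
Buyer bears (B): 257.42 + 173.34 + 617.38 + 8890.00 + 211.59 + 892.10 + 486.13 + 2262.04 = 13790.00
Landed cost (B) = invoice 297787.90 + 13790.00 + duty 33257.26 = 344835.16
Difference = |324348.74 − 344835.16| = 20486.42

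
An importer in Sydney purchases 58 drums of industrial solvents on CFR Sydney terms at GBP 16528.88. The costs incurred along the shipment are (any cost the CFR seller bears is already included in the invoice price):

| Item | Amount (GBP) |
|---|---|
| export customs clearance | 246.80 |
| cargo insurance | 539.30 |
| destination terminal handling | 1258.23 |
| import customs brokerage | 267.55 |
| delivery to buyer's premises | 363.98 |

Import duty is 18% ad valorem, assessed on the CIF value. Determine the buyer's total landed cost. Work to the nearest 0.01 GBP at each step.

Total landed cost: GBP 22030.21

CFR: the seller pays costs through ocean freight to the destination port, but not insurance.
Already in the invoice (seller's account under CFR): export clearance — exclude.
CIF value = CFR price + insurance = 16528.88 + 539.30 = 17068.18
Import duty = 17068.18 × 18% = 3072.27
Buyer bears: insurance 539.30 + destination terminal 1258.23 + brokerage 267.55 + delivery 363.98 + duty 3072.27 = 5501.33
Landed cost = invoice 16528.88 + 5501.33 = 22030.21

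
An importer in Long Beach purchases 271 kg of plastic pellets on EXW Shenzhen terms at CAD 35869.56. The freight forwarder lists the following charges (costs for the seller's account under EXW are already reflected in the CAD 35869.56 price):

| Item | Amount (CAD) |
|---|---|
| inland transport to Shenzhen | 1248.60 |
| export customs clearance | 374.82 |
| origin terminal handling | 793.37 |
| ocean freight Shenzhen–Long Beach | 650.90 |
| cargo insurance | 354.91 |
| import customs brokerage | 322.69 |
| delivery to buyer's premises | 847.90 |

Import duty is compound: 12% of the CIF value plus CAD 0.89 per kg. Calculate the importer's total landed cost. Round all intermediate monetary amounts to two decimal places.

EXW: the seller makes goods available at their premises; the buyer bears all onward costs.
CIF value = EXW price + inland to port + export clearance + origin terminal + freight + insurance = 35869.56 + 1248.60 + 374.82 + 793.37 + 650.90 + 354.91 = 39292.16
Ad valorem component: 39292.16 × 12% = 4715.06
Specific component: 271 × 0.89 = 241.19
Import duty = 4715.06 + 241.19 = 4956.25
Buyer bears: inland to port 1248.60 + export clearance 374.82 + origin terminal 793.37 + freight 650.90 + insurance 354.91 + brokerage 322.69 + delivery 847.90 + duty 4956.25 = 9549.44
Landed cost = invoice 35869.56 + 9549.44 = 45419.00

Total landed cost: CAD 45419.00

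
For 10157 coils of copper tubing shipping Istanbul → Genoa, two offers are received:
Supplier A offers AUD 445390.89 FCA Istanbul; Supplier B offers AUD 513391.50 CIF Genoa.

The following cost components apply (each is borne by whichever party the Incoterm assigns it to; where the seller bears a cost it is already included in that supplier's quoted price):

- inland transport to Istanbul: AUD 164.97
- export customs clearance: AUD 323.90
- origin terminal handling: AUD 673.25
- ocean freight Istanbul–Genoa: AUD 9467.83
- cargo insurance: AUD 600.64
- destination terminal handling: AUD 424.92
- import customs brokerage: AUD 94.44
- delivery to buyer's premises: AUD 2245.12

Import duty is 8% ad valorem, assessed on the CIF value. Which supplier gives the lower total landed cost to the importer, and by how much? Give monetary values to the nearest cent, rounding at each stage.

Supplier A (FCA):
CIF value = FCA price + origin terminal + freight + insurance = 445390.89 + 673.25 + 9467.83 + 600.64 = 456132.61
Import duty = 456132.61 × 8% = 36490.61
Buyer bears (A): 673.25 + 9467.83 + 600.64 + 424.92 + 94.44 + 2245.12 = 13506.20
Landed cost (A) = invoice 445390.89 + 13506.20 + duty 36490.61 = 495387.70
Supplier B (CIF):
The CIF price already equals the CIF value: 513391.50
Import duty = 513391.50 × 8% = 41071.32
Buyer bears (B): 424.92 + 94.44 + 2245.12 = 2764.48
Landed cost (B) = invoice 513391.50 + 2764.48 + duty 41071.32 = 557227.30
Difference = |495387.70 − 557227.30| = 61839.60

Supplier A is cheaper by AUD 61839.60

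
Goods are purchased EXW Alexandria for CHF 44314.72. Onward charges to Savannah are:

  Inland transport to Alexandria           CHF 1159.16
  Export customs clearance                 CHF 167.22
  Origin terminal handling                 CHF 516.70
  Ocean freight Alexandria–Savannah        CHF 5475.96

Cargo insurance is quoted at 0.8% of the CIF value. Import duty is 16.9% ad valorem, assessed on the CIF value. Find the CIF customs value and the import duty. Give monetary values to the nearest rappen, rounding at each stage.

CIF value: CHF 52050.16; import duty: CHF 8796.48

Let C be the CIF value. C = EXW price + pre-shipment costs + freight + 0.8% × C
C − 0.8% × C = 44314.72 + 1159.16 + 167.22 + 516.70 + 5475.96
0.992 × C = 51633.76
C = 51633.76 / 0.992 = 52050.16
Insurance premium = 0.8% × 52050.16 = 416.40
Import duty = 52050.16 × 16.9% = 8796.48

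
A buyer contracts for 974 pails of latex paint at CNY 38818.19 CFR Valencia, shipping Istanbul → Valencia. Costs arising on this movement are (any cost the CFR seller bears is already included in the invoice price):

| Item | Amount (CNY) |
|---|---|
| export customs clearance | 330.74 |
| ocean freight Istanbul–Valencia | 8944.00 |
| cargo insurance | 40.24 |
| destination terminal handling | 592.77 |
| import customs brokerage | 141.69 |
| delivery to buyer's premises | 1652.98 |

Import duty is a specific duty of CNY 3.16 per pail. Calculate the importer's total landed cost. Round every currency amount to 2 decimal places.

CFR: the seller pays costs through ocean freight to the destination port, but not insurance.
Already in the invoice (seller's account under CFR): export clearance, freight — exclude.
CIF value = CFR price + insurance = 38818.19 + 40.24 = 38858.43
Import duty = 974 × 3.16 = 3077.84
Buyer bears: insurance 40.24 + destination terminal 592.77 + brokerage 141.69 + delivery 1652.98 + duty 3077.84 = 5505.52
Landed cost = invoice 38818.19 + 5505.52 = 44323.71

Total landed cost: CNY 44323.71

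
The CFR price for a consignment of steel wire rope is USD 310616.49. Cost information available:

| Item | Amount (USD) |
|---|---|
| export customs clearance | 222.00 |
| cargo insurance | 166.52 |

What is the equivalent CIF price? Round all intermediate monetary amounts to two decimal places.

CIF price: USD 310783.01

Not relevant to the conversion: export clearance — on the seller under both CFR and CIF; already in the CFR price and stays in the CIF price.
From CFR to CIF, the seller additionally bears: insurance.
CIF price = 310616.49 + 166.52 = 310783.01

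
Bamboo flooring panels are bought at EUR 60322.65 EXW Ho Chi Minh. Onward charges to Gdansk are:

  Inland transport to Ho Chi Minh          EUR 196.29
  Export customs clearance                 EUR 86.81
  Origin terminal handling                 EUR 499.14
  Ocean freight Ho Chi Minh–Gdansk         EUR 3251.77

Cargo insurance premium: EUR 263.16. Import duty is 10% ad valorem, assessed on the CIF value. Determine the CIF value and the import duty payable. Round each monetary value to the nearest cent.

CIF = EXW price + pre-shipment costs + freight + insurance
CIF = 60322.65 + 196.29 + 86.81 + 499.14 + 3251.77 + 263.16 = 64619.82
Import duty = 64619.82 × 10% = 6461.98

CIF value: EUR 64619.82; import duty: EUR 6461.98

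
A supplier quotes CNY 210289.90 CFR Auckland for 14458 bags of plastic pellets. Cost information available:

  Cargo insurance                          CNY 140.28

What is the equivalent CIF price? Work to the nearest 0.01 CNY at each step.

CIF price: CNY 210430.18

From CFR to CIF, the seller additionally bears: insurance.
CIF price = 210289.90 + 140.28 = 210430.18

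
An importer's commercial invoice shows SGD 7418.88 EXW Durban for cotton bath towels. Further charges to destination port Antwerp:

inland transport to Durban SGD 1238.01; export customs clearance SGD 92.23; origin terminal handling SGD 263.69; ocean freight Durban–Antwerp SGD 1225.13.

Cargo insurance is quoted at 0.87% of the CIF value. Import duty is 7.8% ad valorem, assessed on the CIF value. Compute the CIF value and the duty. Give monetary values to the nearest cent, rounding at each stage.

Let C be the CIF value. C = EXW price + pre-shipment costs + freight + 0.87% × C
C − 0.87% × C = 7418.88 + 1238.01 + 92.23 + 263.69 + 1225.13
0.9913 × C = 10237.94
C = 10237.94 / 0.9913 = 10327.79
Insurance premium = 0.87% × 10327.79 = 89.85
Import duty = 10327.79 × 7.8% = 805.57

CIF value: SGD 10327.79; import duty: SGD 805.57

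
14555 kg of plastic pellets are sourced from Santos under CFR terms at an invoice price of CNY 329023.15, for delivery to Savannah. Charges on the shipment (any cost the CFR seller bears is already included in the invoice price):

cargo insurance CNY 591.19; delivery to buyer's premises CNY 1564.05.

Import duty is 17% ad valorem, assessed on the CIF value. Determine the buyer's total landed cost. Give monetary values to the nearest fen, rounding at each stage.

CFR: the seller pays costs through ocean freight to the destination port, but not insurance.
CIF value = CFR price + insurance = 329023.15 + 591.19 = 329614.34
Import duty = 329614.34 × 17% = 56034.44
Buyer bears: insurance 591.19 + delivery 1564.05 + duty 56034.44 = 58189.68
Landed cost = invoice 329023.15 + 58189.68 = 387212.83

Total landed cost: CNY 387212.83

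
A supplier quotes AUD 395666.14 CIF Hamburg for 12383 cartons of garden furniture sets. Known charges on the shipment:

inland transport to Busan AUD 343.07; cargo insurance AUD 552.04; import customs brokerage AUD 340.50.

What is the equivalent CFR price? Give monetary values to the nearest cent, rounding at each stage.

Not relevant to the conversion: inland to port — on the seller under both CIF and CFR; already in the CIF price and stays in the CFR price. brokerage — on the buyer under both terms; not part of either seller's price.
From CIF to CFR, the seller no longer bears: insurance.
CFR price = 395666.14 − 552.04 = 395114.10

CFR price: AUD 395114.10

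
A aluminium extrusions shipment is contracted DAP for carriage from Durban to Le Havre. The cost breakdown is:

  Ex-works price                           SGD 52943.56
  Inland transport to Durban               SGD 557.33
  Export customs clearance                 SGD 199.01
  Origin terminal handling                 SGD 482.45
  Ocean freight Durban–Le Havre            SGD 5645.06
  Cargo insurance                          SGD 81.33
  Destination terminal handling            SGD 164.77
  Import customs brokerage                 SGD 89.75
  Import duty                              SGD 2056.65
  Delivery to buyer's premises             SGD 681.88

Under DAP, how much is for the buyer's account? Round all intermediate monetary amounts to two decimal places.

DAP: the seller bears all costs to the named destination except import duty and clearance.
Seller's account: goods 52943.56 + inland to port 557.33 + export clearance 199.01 + origin terminal 482.45 + freight 5645.06 + insurance 81.33 + destination terminal 164.77 + delivery 681.88 = 60755.39
Buyer's account: brokerage 89.75 + duty 2056.65 = 2146.40

Buyer's account: SGD 2146.40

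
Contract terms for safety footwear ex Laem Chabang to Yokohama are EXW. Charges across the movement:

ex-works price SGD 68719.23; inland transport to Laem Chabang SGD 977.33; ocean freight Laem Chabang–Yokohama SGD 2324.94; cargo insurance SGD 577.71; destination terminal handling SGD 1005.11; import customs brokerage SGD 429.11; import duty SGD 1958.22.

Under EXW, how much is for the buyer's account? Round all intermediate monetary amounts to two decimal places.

EXW: the seller makes goods available at their premises; the buyer bears all onward costs.
Seller's account: goods 68719.23 = 68719.23
Buyer's account: inland to port 977.33 + freight 2324.94 + insurance 577.71 + destination terminal 1005.11 + brokerage 429.11 + duty 1958.22 = 7272.42

Buyer's account: SGD 7272.42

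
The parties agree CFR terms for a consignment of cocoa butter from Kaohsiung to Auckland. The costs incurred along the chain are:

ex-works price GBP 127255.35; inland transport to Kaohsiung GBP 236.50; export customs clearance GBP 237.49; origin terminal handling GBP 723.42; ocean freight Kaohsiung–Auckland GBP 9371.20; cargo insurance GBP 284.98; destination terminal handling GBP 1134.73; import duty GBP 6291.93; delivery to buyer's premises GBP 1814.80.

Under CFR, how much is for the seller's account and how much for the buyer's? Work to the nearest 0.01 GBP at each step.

CFR: the seller pays costs through ocean freight to the destination port, but not insurance.
Seller's account: goods 127255.35 + inland to port 236.50 + export clearance 237.49 + origin terminal 723.42 + freight 9371.20 = 137823.96
Buyer's account: insurance 284.98 + destination terminal 1134.73 + duty 6291.93 + delivery 1814.80 = 9526.44

Seller: GBP 137823.96; buyer: GBP 9526.44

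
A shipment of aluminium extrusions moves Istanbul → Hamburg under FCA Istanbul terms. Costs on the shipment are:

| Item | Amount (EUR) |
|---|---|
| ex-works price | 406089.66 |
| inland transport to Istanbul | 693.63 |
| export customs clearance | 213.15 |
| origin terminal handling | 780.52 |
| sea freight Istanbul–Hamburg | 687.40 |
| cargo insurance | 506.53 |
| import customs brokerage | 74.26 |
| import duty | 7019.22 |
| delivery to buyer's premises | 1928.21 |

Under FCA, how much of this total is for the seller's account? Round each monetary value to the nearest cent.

Seller's account: EUR 406996.44

FCA: the seller delivers export-cleared goods to the carrier; the buyer bears costs from that point.
Seller's account: goods 406089.66 + inland to port 693.63 + export clearance 213.15 = 406996.44
Buyer's account: origin terminal 780.52 + freight 687.40 + insurance 506.53 + brokerage 74.26 + duty 7019.22 + delivery 1928.21 = 10996.14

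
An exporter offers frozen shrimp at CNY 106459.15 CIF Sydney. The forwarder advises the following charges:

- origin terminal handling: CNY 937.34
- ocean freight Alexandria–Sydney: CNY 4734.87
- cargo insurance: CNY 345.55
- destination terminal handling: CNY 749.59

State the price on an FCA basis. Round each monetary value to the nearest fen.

Not relevant to the conversion: destination terminal — on the buyer under both terms; not part of either seller's price.
From CIF to FCA, the seller no longer bears: origin terminal, freight, insurance.
FCA price = 106459.15 − 937.34 − 4734.87 − 345.55 = 100441.39

FCA price: CNY 100441.39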